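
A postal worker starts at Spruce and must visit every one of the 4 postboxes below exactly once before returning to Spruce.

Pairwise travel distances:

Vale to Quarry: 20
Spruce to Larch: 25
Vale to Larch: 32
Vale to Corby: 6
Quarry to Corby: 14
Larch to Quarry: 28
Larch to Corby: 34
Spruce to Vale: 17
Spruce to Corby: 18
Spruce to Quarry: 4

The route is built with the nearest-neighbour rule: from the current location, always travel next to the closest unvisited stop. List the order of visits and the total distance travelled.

Spruce → [Quarry:4 / Vale:17 / Corby:18 / Larch:25] → Quarry (4)
Quarry → [Corby:14 / Vale:20 / Larch:28] → Corby (14)
Corby → [Vale:6 / Larch:34] → Vale (6)
Vale → [Larch:32] → Larch (32)
Return Larch→Spruce: 25.
Total = 4 + 14 + 6 + 32 + 25 = 81.

81 along Spruce → Quarry → Corby → Vale → Larch → Spruce.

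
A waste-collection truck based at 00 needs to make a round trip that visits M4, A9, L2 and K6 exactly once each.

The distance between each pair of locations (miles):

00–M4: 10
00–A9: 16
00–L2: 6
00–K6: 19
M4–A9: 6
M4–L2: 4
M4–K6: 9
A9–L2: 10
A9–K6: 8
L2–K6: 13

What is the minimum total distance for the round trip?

Minimum total distance: 43 miles.

With 4 stops there are 4!/2 = 12 distinct round trips (a route and its reverse cost the same).
00 - M4 - A9 - L2 - K6 - 00: 10+6+10+13+19 = 58
00 - M4 - A9 - K6 - L2 - 00: 10+6+8+13+6 = 43
00 - M4 - L2 - A9 - K6 - 00: 10+4+10+8+19 = 51
00 - M4 - L2 - K6 - A9 - 00: 10+4+13+8+16 = 51
00 - M4 - K6 - A9 - L2 - 00: 10+9+8+10+6 = 43
00 - M4 - K6 - L2 - A9 - 00: 10+9+13+10+16 = 58
00 - A9 - M4 - L2 - K6 - 00: 16+6+4+13+19 = 58
00 - A9 - M4 - K6 - L2 - 00: 16+6+9+13+6 = 50
00 - A9 - L2 - M4 - K6 - 00: 16+10+4+9+19 = 58
00 - A9 - K6 - M4 - L2 - 00: 16+8+9+4+6 = 43
00 - L2 - M4 - A9 - K6 - 00: 6+4+6+8+19 = 43
00 - L2 - A9 - M4 - K6 - 00: 6+10+6+9+19 = 50
The minimum is 43.
One optimal route: 00 → M4 → A9 → K6 → L2 → 00 (or its reverse).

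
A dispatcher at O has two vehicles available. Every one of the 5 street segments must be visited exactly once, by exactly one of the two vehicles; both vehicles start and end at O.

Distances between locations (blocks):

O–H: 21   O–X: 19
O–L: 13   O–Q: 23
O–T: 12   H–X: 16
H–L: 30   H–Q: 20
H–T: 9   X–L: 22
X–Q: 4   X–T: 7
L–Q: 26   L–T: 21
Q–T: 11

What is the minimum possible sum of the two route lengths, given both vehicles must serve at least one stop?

Check every non-empty split of the stops between the two vehicles; for each half take its own optimal tour:
  {H} + {X, L, Q, T}: 42 + 62 = 104
  {X} + {H, L, Q, T}: 38 + 80 = 118
  {H, X} + {L, Q, T}: 56 + 62 = 118
  {L} + {H, X, Q, T}: 26 + 64 = 90
  {H, L} + {X, Q, T}: 64 + 46 = 110
  {X, L} + {H, Q, T}: 54 + 64 = 118
  … (15 splits in total)
Best: vehicle 1 O → L → O = 26; vehicle 2 O → H → X → Q → T → O = 64; combined 90.

Minimum combined distance: 90 blocks.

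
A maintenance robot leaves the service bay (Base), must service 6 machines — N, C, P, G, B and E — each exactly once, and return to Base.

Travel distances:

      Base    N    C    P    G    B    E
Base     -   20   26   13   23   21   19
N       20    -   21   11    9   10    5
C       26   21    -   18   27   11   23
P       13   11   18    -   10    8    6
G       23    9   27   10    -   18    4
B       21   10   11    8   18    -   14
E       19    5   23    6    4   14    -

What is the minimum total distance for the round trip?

There are 360 distinct closed tours to check (reversals are equivalent).
Base → N → C → P → G → B → E → Base: 20+21+18+10+18+14+19 = 120
Base → N → C → P → G → E → B → Base: 20+21+18+10+4+14+21 = 108
Base → N → C → P → B → G → E → Base: 20+21+18+8+18+4+19 = 108
Base → N → C → P → B → E → G → Base: 20+21+18+8+14+4+23 = 108
Base → N → C → P → E → G → B → Base: 20+21+18+6+4+18+21 = 108
Base → N → C → P → E → B → G → Base: 20+21+18+6+14+18+23 = 120
Base → N → C → G → P → B → E → Base: 20+21+27+10+8+14+19 = 119
Base → N → C → G → P → E → B → Base: 20+21+27+10+6+14+21 = 119
… (352 more)
Base → C → B → N → G → E → P → Base: 26+11+10+9+4+6+13 = 79  ← best
The minimum is 79.
One optimal route: Base → C → B → N → G → E → P → Base (or its reverse).

Shortest round trip = 79.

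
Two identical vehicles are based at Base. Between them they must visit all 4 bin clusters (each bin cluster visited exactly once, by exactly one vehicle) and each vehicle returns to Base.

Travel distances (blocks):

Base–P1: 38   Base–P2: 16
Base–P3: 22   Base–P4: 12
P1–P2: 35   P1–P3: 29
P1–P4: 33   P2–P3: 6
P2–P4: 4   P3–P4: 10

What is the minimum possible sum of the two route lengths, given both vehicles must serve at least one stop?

113 blocks — the smallest possible combined total.

Try each way of splitting the stops between the two vehicles (each non-empty) and, for each split, find the best tour for each vehicle:
  {P1} + {P2, P3, P4}: 76 + 44 = 120
  {P2} + {P1, P3, P4}: 32 + 89 = 121
  {P1, P2} + {P3, P4}: 89 + 44 = 133
  {P3} + {P1, P2, P4}: 44 + 89 = 133
  {P1, P3} + {P2, P4}: 89 + 32 = 121
  {P2, P3} + {P1, P4}: 44 + 83 = 127
  … (7 splits in total)
  {P1, P2, P3} + {P4}: 89 + 24 = 113  ← best
Best: vehicle 1 Base → P1 → P3 → P2 → Base = 89; vehicle 2 Base → P4 → Base = 24; combined 113.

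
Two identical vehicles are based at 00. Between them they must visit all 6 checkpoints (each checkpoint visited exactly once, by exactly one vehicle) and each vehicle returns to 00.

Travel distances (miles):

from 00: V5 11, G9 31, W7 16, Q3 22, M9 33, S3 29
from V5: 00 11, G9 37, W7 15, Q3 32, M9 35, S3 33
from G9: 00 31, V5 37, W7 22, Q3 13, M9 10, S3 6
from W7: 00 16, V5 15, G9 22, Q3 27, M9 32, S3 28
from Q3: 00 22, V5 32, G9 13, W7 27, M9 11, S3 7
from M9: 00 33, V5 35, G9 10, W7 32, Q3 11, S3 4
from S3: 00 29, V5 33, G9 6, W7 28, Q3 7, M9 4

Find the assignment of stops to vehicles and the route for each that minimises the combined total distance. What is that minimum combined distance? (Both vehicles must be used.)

There are 2^5 − 1 = 31 ways to divide the 6 stops into two non-empty groups. For each, the best each vehicle can do is its own shortest tour through its group:
  {V5} + {G9, W7, Q3, M9, S3}: 22 + 81 = 103
  {G9} + {V5, W7, Q3, M9, S3}: 62 + 91 = 153
  {V5, G9} + {W7, Q3, M9, S3}: 79 + 81 = 160
  {W7} + {V5, G9, Q3, M9, S3}: 32 + 91 = 123
  {V5, W7} + {G9, Q3, M9, S3}: 42 + 74 = 116
  {G9, W7} + {V5, Q3, M9, S3}: 69 + 79 = 148
  … (31 splits in total)
Best: vehicle 1 00 → V5 → 00 = 22; vehicle 2 00 → W7 → G9 → M9 → S3 → Q3 → 00 = 81; combined 103.

103 miles — the smallest possible combined total.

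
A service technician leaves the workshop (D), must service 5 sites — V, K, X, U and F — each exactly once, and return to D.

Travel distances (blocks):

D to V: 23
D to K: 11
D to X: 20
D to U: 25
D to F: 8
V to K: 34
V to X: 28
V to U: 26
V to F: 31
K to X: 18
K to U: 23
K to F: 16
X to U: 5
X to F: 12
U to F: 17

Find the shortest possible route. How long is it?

D → V → K → X → U → F → D: 23+34+18+5+17+8 = 105
D → V → K → X → F → U → D: 23+34+18+12+17+25 = 129
D → V → K → U → X → F → D: 23+34+23+5+12+8 = 105
D → V → K → U → F → X → D: 23+34+23+17+12+20 = 129
D → V → K → F → X → U → D: 23+34+16+12+5+25 = 115
D → V → K → F → U → X → D: 23+34+16+17+5+20 = 115
D → V → X → K → U → F → D: 23+28+18+23+17+8 = 117
D → V → X → K → F → U → D: 23+28+18+16+17+25 = 127
D → V → X → U → K → F → D: 23+28+5+23+16+8 = 103
D → V → X → U → F → K → D: 23+28+5+17+16+11 = 100
D → V → X → F → K → U → D: 23+28+12+16+23+25 = 127
D → V → X → F → U → K → D: 23+28+12+17+23+11 = 114
D → V → U → K → X → F → D: 23+26+23+18+12+8 = 110
D → V → U → K → F → X → D: 23+26+23+16+12+20 = 120
… (46 more)
D → V → U → X → F → K → D: 23+26+5+12+16+11 = 93  ← best
The minimum is 93.
One optimal route: D → V → U → X → F → K → D (or its reverse).

Shortest round trip = 93 blocks.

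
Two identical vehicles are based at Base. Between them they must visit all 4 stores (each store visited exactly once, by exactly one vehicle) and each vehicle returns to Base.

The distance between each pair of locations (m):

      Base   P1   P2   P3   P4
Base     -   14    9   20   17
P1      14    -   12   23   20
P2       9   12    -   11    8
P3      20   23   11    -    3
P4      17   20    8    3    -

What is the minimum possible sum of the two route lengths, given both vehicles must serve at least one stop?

68 m — the smallest possible combined total.

Try each way of splitting the stops between the two vehicles (each non-empty) and, for each split, find the best tour for each vehicle:
  {P1} + {P2, P3, P4}: 28 + 40 = 68
  {P2} + {P1, P3, P4}: 18 + 57 = 75
  {P1, P2} + {P3, P4}: 35 + 40 = 75
  {P3} + {P1, P2, P4}: 40 + 51 = 91
  {P1, P3} + {P2, P4}: 57 + 34 = 91
  {P2, P3} + {P1, P4}: 40 + 51 = 91
  … (7 splits in total)
Best: vehicle 1 Base → P1 → Base = 28; vehicle 2 Base → P2 → P3 → P4 → Base = 40; combined 68.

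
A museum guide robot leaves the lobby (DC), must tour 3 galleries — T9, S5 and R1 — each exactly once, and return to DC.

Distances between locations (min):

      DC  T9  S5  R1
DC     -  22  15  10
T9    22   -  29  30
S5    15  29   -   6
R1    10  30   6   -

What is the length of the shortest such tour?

67 min — the shortest possible round trip.

There are 3 distinct closed tours to check (reversals are equivalent).
DC → T9 → S5 → R1 → DC: 22+29+6+10 = 67
DC → T9 → R1 → S5 → DC: 22+30+6+15 = 73
DC → S5 → T9 → R1 → DC: 15+29+30+10 = 84
The minimum is 67.
One optimal route: DC → T9 → S5 → R1 → DC (or its reverse).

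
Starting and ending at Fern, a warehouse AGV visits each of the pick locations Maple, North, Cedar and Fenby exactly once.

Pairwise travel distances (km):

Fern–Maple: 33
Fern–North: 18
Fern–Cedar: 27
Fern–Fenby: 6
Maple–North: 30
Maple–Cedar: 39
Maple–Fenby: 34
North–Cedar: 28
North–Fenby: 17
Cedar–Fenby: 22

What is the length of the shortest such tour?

Shortest round trip = 115 km.

Fern - Maple - North - Cedar - Fenby - Fern: 33+30+28+22+6 = 119
Fern - Maple - North - Fenby - Cedar - Fern: 33+30+17+22+27 = 129
Fern - Maple - Cedar - North - Fenby - Fern: 33+39+28+17+6 = 123
Fern - Maple - Cedar - Fenby - North - Fern: 33+39+22+17+18 = 129
Fern - Maple - Fenby - North - Cedar - Fern: 33+34+17+28+27 = 139
Fern - Maple - Fenby - Cedar - North - Fern: 33+34+22+28+18 = 135
Fern - North - Maple - Cedar - Fenby - Fern: 18+30+39+22+6 = 115
Fern - North - Maple - Fenby - Cedar - Fern: 18+30+34+22+27 = 131
Fern - North - Cedar - Maple - Fenby - Fern: 18+28+39+34+6 = 125
Fern - North - Fenby - Maple - Cedar - Fern: 18+17+34+39+27 = 135
Fern - Cedar - Maple - North - Fenby - Fern: 27+39+30+17+6 = 119
Fern - Cedar - North - Maple - Fenby - Fern: 27+28+30+34+6 = 125
The minimum is 115.
One optimal route: Fern → North → Maple → Cedar → Fenby → Fern (or its reverse).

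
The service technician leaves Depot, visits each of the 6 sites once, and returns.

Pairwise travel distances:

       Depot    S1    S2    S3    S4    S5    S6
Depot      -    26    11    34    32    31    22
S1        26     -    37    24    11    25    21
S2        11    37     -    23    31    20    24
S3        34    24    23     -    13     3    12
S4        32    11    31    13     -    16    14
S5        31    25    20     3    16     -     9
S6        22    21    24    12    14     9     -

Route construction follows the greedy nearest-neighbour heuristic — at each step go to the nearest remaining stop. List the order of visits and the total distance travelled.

At Depot the remaining stops are S2 11, S6 22, S1 26, S5 31, S4 32, S3 34; go to S2.
At S2 the remaining stops are S5 20, S3 23, S6 24, S4 31, S1 37; go to S5.
At S5 the remaining stops are S3 3, S6 9, S4 16, S1 25; go to S3.
At S3 the remaining stops are S6 12, S4 13, S1 24; go to S6.
At S6 the remaining stops are S4 14, S1 21; go to S4.
At S4 the remaining stops are S1 11; go to S1.
Return S1→Depot: 26.
Total = 11 + 20 + 3 + 12 + 14 + 11 + 26 = 97.

Nearest-neighbour total = 97; route Depot → S2 → S5 → S3 → S6 → S4 → S1 → Depot.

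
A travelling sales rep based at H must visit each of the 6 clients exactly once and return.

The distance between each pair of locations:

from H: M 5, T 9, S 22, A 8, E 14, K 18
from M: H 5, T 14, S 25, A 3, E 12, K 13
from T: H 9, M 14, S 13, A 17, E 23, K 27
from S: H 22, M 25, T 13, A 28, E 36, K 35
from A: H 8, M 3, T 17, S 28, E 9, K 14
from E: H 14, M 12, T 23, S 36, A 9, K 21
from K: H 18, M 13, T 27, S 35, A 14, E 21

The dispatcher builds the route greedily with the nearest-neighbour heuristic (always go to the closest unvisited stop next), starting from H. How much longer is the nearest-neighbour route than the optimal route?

5 longer than the optimal tour.

H: M=5, A=8, T=9, E=14, K=18, S=22 ⇒ M
M: A=3, E=12, K=13, T=14, S=25 ⇒ A
A: E=9, K=14, T=17, S=28 ⇒ E
E: K=21, T=23, S=36 ⇒ K
K: T=27, S=35 ⇒ T
T: S=13 ⇒ S
NN route H → M → A → E → K → T → S → H costs 100.
Optimal: H → M → A → E → K → S → T → H costs 95 (by enumerating all 360 distinct tours).
Excess = 100 − 95 = 5.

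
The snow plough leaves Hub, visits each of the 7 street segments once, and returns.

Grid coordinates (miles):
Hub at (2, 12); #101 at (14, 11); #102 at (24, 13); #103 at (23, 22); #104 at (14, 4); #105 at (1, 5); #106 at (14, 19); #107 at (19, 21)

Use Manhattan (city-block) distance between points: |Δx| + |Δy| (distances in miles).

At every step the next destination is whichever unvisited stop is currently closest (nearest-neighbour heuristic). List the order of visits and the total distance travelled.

Total distance 82 miles via the nearest-neighbour route Hub → #105 → #104 → #101 → #106 → #107 → #103 → #102 → Hub.

Hub → [#105:8 / #101:13 / #106:19 / #104:20 / #102:23 / #107:26 / #103:31] → #105 (8)
#105 → [#104:14 / #101:19 / #106:27 / #102:31 / #107:34 / #103:39] → #104 (14)
#104 → [#101:7 / #106:15 / #102:19 / #107:22 / #103:27] → #101 (7)
#101 → [#106:8 / #102:12 / #107:15 / #103:20] → #106 (8)
#106 → [#107:7 / #103:12 / #102:16] → #107 (7)
#107 → [#103:5 / #102:13] → #103 (5)
#103 → [#102:10] → #102 (10)
Return #102→Hub: 23.
Total = 8 + 14 + 7 + 8 + 7 + 5 + 10 + 23 = 82.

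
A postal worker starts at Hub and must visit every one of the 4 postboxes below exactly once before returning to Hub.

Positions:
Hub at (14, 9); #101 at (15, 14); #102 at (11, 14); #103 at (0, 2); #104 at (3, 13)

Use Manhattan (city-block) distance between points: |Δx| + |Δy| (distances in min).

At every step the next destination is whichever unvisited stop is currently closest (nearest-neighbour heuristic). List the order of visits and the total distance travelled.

Nearest-neighbour total = 54 min; route Hub → #101 → #102 → #104 → #103 → Hub.

Hub → [#101:6 / #102:8 / #104:15 / #103:21] → #101 (6)
#101 → [#102:4 / #104:13 / #103:27] → #102 (4)
#102 → [#104:9 / #103:23] → #104 (9)
#104 → [#103:14] → #103 (14)
Return #103→Hub: 21.
Total = 6 + 4 + 9 + 14 + 21 = 54.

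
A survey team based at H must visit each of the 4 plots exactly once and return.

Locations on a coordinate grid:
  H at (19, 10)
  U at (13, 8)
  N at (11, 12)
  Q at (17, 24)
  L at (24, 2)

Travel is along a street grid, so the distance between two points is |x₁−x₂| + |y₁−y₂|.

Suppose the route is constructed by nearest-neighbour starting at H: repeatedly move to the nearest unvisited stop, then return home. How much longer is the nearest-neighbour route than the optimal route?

4 longer than the optimal tour.

H: U=8, N=10, L=13, Q=16 ⇒ U
U: N=6, L=17, Q=20 ⇒ N
N: Q=18, L=23 ⇒ Q
Q: L=29 ⇒ L
NN route H → U → N → Q → L → H costs 74.
Optimal: H → Q → N → U → L → H costs 70 (by enumerating all 12 distinct tours).
Excess = 74 − 70 = 4.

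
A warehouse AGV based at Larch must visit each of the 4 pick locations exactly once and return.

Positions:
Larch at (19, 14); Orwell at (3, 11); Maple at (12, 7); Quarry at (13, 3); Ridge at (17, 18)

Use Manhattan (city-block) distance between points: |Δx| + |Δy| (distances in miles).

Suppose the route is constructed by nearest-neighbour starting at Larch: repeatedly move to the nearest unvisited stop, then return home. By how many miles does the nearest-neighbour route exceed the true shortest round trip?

The nearest-neighbour route is 2 miles longer than optimal.

Larch: Ridge=6, Maple=14, Quarry=17, Orwell=19 ⇒ Ridge
Ridge: Maple=16, Quarry=19, Orwell=21 ⇒ Maple
Maple: Quarry=5, Orwell=13 ⇒ Quarry
Quarry: Orwell=18 ⇒ Orwell
NN route Larch → Ridge → Maple → Quarry → Orwell → Larch costs 64.
Optimal: Larch → Orwell → Maple → Quarry → Ridge → Larch costs 62 (by enumerating all 12 distinct tours).
Excess = 64 − 62 = 2.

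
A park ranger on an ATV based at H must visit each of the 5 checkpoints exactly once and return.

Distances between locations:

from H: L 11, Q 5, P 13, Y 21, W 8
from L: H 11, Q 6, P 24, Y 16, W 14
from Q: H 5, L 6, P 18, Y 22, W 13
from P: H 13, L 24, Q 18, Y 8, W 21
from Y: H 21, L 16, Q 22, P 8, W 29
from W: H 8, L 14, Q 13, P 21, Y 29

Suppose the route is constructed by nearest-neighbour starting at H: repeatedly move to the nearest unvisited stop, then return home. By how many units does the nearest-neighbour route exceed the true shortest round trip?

Excess over optimum: 11.

From H: Q=5, W=8, L=11, P=13, Y=21 → choose Q (5).
From Q: L=6, W=13, P=18, Y=22 → choose L (6).
From L: W=14, Y=16, P=24 → choose W (14).
From W: P=21, Y=29 → choose P (21).
From P: Y=8 → choose Y (8).
NN route H → Q → L → W → P → Y → H costs 75.
Optimal: H → Q → L → Y → P → W → H costs 64 (by enumerating all 60 distinct tours).
Excess = 75 − 64 = 11.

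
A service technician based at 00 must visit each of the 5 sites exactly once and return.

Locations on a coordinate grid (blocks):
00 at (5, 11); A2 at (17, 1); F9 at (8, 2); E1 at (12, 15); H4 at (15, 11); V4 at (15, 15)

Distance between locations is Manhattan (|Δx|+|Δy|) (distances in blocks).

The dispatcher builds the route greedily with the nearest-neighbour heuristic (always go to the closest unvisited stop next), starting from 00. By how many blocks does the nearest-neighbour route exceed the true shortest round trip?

00: H4=10, E1=11, F9=12, V4=14, A2=22 ⇒ H4
H4: V4=4, E1=7, A2=12, F9=16 ⇒ V4
V4: E1=3, A2=16, F9=20 ⇒ E1
E1: F9=17, A2=19 ⇒ F9
F9: A2=10 ⇒ A2
NN route 00 → H4 → V4 → E1 → F9 → A2 → 00 costs 66.
Optimal: 00 → F9 → A2 → H4 → V4 → E1 → 00 costs 52 (by enumerating all 60 distinct tours).
Excess = 66 − 52 = 14.

The nearest-neighbour route is 14 blocks longer than optimal.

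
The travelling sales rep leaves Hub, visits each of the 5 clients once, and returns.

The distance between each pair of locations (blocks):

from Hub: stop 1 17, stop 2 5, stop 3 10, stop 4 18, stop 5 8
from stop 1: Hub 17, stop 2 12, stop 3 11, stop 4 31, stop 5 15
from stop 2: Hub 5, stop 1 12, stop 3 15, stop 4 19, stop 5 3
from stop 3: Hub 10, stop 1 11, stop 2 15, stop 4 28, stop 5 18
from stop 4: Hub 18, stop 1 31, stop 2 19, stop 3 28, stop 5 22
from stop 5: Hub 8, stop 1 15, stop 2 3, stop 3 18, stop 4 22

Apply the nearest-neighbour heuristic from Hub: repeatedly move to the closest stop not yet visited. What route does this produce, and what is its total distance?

Hub → [stop 2:5 / stop 5:8 / stop 3:10 / stop 1:17 / stop 4:18] → stop 2 (5)
stop 2 → [stop 5:3 / stop 1:12 / stop 3:15 / stop 4:19] → stop 5 (3)
stop 5 → [stop 1:15 / stop 3:18 / stop 4:22] → stop 1 (15)
stop 1 → [stop 3:11 / stop 4:31] → stop 3 (11)
stop 3 → [stop 4:28] → stop 4 (28)
Return stop 4→Hub: 18.
Total = 5 + 3 + 15 + 11 + 28 + 18 = 80.

Nearest-neighbour total = 80 blocks; route Hub → stop 2 → stop 5 → stop 1 → stop 3 → stop 4 → Hub.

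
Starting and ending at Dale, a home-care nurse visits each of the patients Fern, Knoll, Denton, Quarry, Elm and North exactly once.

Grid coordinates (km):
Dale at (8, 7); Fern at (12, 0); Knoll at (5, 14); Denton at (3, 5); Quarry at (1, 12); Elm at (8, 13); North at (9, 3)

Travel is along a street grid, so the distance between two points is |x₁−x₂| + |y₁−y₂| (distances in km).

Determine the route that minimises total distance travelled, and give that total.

There are 360 distinct closed tours to check (reversals are equivalent).
Dale → Fern → Knoll → Denton → Quarry → Elm → North → Dale: 11+21+11+9+8+11+5 = 76
Dale → Fern → Knoll → Denton → Quarry → North → Elm → Dale: 11+21+11+9+17+11+6 = 86
Dale → Fern → Knoll → Denton → Elm → Quarry → North → Dale: 11+21+11+13+8+17+5 = 86
Dale → Fern → Knoll → Denton → Elm → North → Quarry → Dale: 11+21+11+13+11+17+12 = 96
Dale → Fern → Knoll → Denton → North → Quarry → Elm → Dale: 11+21+11+8+17+8+6 = 82
Dale → Fern → Knoll → Denton → North → Elm → Quarry → Dale: 11+21+11+8+11+8+12 = 82
Dale → Fern → Knoll → Quarry → Denton → Elm → North → Dale: 11+21+6+9+13+11+5 = 76
Dale → Fern → Knoll → Quarry → Denton → North → Elm → Dale: 11+21+6+9+8+11+6 = 72
… (352 more)
Dale → Fern → North → Denton → Quarry → Knoll → Elm → Dale: 11+6+8+9+6+4+6 = 50  ← best
The minimum is 50.
One optimal route: Dale → Fern → North → Denton → Quarry → Knoll → Elm → Dale (or its reverse).

Shortest round trip = 50 km.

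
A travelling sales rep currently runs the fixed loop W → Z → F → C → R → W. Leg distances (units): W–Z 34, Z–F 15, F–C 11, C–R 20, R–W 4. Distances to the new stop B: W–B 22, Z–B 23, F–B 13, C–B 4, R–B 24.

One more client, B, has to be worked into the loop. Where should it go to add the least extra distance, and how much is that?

Adding 6 by placing B on the F–C leg.

Insertion cost between consecutive stops i–j is d(i,B) + d(B,j) − d(i,j):
  between W and Z: 22 + 23 − 34 = 11
  between Z and F: 23 + 13 − 15 = 21
  between F and C: 13 + 4 − 11 = 6
  between C and R: 4 + 24 − 20 = 8
  between R and W: 24 + 22 − 4 = 42
Cheapest insertion is between F and C, adding 6.
New total = 84 + 6 = 90.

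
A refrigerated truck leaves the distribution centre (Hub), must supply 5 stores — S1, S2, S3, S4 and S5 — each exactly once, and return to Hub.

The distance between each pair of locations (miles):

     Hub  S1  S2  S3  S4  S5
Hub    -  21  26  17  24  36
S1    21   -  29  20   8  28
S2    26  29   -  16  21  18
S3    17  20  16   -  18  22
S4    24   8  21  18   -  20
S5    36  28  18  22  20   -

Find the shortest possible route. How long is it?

Shortest round trip = 100 miles.

Hub - S1 - S2 - S3 - S4 - S5 - Hub: 21+29+16+18+20+36 = 140
Hub - S1 - S2 - S3 - S5 - S4 - Hub: 21+29+16+22+20+24 = 132
Hub - S1 - S2 - S4 - S3 - S5 - Hub: 21+29+21+18+22+36 = 147
Hub - S1 - S2 - S4 - S5 - S3 - Hub: 21+29+21+20+22+17 = 130
Hub - S1 - S2 - S5 - S3 - S4 - Hub: 21+29+18+22+18+24 = 132
Hub - S1 - S2 - S5 - S4 - S3 - Hub: 21+29+18+20+18+17 = 123
Hub - S1 - S3 - S2 - S4 - S5 - Hub: 21+20+16+21+20+36 = 134
Hub - S1 - S3 - S2 - S5 - S4 - Hub: 21+20+16+18+20+24 = 119
Hub - S1 - S3 - S4 - S2 - S5 - Hub: 21+20+18+21+18+36 = 134
Hub - S1 - S3 - S4 - S5 - S2 - Hub: 21+20+18+20+18+26 = 123
Hub - S1 - S3 - S5 - S2 - S4 - Hub: 21+20+22+18+21+24 = 126
Hub - S1 - S3 - S5 - S4 - S2 - Hub: 21+20+22+20+21+26 = 130
Hub - S1 - S4 - S2 - S3 - S5 - Hub: 21+8+21+16+22+36 = 124
Hub - S1 - S4 - S2 - S5 - S3 - Hub: 21+8+21+18+22+17 = 107
… (46 more)
Hub - S1 - S4 - S5 - S2 - S3 - Hub: 21+8+20+18+16+17 = 100  ← best
The minimum is 100.
One optimal route: Hub → S1 → S4 → S5 → S2 → S3 → Hub (or its reverse).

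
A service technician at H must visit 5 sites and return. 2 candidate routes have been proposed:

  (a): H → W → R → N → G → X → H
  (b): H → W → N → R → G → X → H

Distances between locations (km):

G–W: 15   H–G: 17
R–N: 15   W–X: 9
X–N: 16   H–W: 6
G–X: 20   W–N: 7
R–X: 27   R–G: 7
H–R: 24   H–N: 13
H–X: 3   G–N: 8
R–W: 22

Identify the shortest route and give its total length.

Shortest is (b), total 58 km.

(a): 6 + 22 + 15 + 8 + 20 + 3 = 74
(b): 6 + 7 + 15 + 7 + 20 + 3 = 58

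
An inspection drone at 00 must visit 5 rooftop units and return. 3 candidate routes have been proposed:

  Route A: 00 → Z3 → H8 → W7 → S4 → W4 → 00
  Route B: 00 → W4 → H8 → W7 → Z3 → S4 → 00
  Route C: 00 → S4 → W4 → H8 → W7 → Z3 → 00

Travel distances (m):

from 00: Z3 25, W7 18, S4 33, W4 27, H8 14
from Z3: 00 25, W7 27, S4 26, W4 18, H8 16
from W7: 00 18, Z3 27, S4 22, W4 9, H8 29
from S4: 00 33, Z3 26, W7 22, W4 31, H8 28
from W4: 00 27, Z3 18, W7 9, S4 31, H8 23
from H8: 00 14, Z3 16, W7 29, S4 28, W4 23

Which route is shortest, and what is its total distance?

Route A: 25 + 16 + 29 + 22 + 31 + 27 = 150
Route B: 27 + 23 + 29 + 27 + 26 + 33 = 165
Route C: 33 + 31 + 23 + 29 + 27 + 25 = 168

150 m — Route A is the shortest.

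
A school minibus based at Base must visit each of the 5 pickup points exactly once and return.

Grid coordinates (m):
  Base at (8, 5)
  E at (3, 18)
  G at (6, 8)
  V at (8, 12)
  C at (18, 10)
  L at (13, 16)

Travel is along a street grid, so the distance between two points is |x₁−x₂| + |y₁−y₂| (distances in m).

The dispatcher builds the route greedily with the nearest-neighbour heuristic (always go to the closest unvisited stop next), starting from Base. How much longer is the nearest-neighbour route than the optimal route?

From Base: G=5, V=7, C=15, L=16, E=18 → choose G (5).
From G: V=6, E=13, C=14, L=15 → choose V (6).
From V: L=9, E=11, C=12 → choose L (9).
From L: C=11, E=12 → choose C (11).
From C: E=23 → choose E (23).
NN route Base → G → V → L → C → E → Base costs 72.
Optimal: Base → G → E → L → C → V → Base costs 60 (by enumerating all 60 distinct tours).
Excess = 72 − 60 = 12.

12 m longer than the optimal tour.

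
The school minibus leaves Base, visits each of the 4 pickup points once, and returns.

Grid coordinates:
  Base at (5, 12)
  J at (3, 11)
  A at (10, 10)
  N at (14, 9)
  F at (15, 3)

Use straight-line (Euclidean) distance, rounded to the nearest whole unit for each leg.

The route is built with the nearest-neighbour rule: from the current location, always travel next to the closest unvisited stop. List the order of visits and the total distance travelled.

At Base the remaining stops are J 2, A 5, N 9, F 13; go to J.
At J the remaining stops are A 7, N 11, F 14; go to A.
At A the remaining stops are N 4, F 9; go to N.
At N the remaining stops are F 6; go to F.
Return F→Base: 13.
Total = 2 + 7 + 4 + 6 + 13 = 32.

32 along Base → J → A → N → F → Base.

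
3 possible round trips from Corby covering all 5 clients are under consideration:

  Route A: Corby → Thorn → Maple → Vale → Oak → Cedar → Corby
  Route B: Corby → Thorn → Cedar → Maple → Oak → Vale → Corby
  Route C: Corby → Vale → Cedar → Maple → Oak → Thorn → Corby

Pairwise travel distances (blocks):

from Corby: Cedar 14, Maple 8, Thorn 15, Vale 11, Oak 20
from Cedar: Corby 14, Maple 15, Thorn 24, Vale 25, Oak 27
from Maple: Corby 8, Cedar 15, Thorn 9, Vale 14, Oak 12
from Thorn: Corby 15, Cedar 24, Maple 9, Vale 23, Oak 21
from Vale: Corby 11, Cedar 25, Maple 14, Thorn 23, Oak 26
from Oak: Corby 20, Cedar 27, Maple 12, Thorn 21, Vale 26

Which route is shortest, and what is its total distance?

Shortest is Route C, total 99 blocks.

Route A: 15 + 9 + 14 + 26 + 27 + 14 = 105
Route B: 15 + 24 + 15 + 12 + 26 + 11 = 103
Route C: 11 + 25 + 15 + 12 + 21 + 15 = 99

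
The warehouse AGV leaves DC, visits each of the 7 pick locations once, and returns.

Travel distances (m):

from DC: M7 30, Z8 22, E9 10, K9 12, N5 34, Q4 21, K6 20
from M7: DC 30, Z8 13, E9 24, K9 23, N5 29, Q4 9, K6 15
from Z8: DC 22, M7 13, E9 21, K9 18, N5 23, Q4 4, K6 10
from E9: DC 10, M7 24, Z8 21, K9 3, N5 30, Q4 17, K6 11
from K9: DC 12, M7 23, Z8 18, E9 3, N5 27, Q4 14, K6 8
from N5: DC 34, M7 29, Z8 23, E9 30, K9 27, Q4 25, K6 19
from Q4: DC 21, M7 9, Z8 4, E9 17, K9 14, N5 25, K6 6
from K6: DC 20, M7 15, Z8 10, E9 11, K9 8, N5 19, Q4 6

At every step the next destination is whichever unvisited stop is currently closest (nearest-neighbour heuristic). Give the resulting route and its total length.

Total distance 107 m via the nearest-neighbour route DC → E9 → K9 → K6 → Q4 → Z8 → M7 → N5 → DC.

DC → [E9:10 / K9:12 / K6:20 / Q4:21 / Z8:22 / M7:30 / N5:34] → E9 (10)
E9 → [K9:3 / K6:11 / Q4:17 / Z8:21 / M7:24 / N5:30] → K9 (3)
K9 → [K6:8 / Q4:14 / Z8:18 / M7:23 / N5:27] → K6 (8)
K6 → [Q4:6 / Z8:10 / M7:15 / N5:19] → Q4 (6)
Q4 → [Z8:4 / M7:9 / N5:25] → Z8 (4)
Z8 → [M7:13 / N5:23] → M7 (13)
M7 → [N5:29] → N5 (29)
Return N5→DC: 34.
Total = 10 + 3 + 8 + 6 + 4 + 13 + 29 + 34 = 107.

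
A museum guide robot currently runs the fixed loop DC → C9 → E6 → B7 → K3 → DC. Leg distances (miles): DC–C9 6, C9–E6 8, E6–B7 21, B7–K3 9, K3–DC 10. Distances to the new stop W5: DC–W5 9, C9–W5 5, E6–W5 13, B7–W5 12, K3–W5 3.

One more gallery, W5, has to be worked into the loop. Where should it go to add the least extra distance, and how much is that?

Adding 2 miles by placing W5 on the K3–DC leg.

Insertion cost between consecutive stops i–j is d(i,W5) + d(W5,j) − d(i,j):
  between DC and C9: 9 + 5 − 6 = 8
  between C9 and E6: 5 + 13 − 8 = 10
  between E6 and B7: 13 + 12 − 21 = 4
  between B7 and K3: 12 + 3 − 9 = 6
  between K3 and DC: 3 + 9 − 10 = 2
Cheapest insertion is between K3 and DC, adding 2.
New total = 54 + 2 = 56.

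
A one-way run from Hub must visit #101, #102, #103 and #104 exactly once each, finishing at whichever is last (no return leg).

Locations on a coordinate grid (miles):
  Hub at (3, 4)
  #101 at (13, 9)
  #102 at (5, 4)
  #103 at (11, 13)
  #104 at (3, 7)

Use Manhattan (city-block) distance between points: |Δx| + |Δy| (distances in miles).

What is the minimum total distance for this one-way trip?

Minimum one-way distance = 25 miles.

There are 4! = 24 possible orderings.
Hub→#101→#102→#103→#104: 15+13+15+14 = 57
Hub→#101→#102→#104→#103: 15+13+5+14 = 47
Hub→#101→#103→#102→#104: 15+6+15+5 = 41
Hub→#101→#103→#104→#102: 15+6+14+5 = 40
Hub→#101→#104→#102→#103: 15+12+5+15 = 47
Hub→#101→#104→#103→#102: 15+12+14+15 = 56
Hub→#102→#101→#103→#104: 2+13+6+14 = 35
Hub→#102→#101→#104→#103: 2+13+12+14 = 41
Hub→#102→#103→#101→#104: 2+15+6+12 = 35
Hub→#102→#103→#104→#101: 2+15+14+12 = 43
Hub→#102→#104→#101→#103: 2+5+12+6 = 25
Hub→#102→#104→#103→#101: 2+5+14+6 = 27
Hub→#103→#101→#102→#104: 17+6+13+5 = 41
Hub→#103→#101→#104→#102: 17+6+12+5 = 40
… (10 more)
The minimum is 25.
One shortest path: Hub → #102 → #104 → #101 → #103.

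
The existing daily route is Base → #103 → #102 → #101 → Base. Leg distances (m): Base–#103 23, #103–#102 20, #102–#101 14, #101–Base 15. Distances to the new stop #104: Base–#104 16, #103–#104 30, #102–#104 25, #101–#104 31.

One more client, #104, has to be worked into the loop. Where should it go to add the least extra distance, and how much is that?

+23 m — insert #104 between Base and #103.

Insertion cost between consecutive stops i–j is d(i,#104) + d(#104,j) − d(i,j):
  between Base and #103: 16 + 30 − 23 = 23
  between #103 and #102: 30 + 25 − 20 = 35
  between #102 and #101: 25 + 31 − 14 = 42
  between #101 and Base: 31 + 16 − 15 = 32
Cheapest insertion is between Base and #103, adding 23.
New total = 72 + 23 = 95.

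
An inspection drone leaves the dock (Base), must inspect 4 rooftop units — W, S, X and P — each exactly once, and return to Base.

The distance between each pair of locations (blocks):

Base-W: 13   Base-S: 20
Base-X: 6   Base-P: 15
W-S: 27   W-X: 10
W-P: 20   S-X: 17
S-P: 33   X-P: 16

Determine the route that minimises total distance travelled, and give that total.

Shortest round trip = 82 blocks.

Base → W → S → X → P → Base: 13+27+17+16+15 = 88
Base → W → S → P → X → Base: 13+27+33+16+6 = 95
Base → W → X → S → P → Base: 13+10+17+33+15 = 88
Base → W → X → P → S → Base: 13+10+16+33+20 = 92
Base → W → P → S → X → Base: 13+20+33+17+6 = 89
Base → W → P → X → S → Base: 13+20+16+17+20 = 86
Base → S → W → X → P → Base: 20+27+10+16+15 = 88
Base → S → W → P → X → Base: 20+27+20+16+6 = 89
Base → S → X → W → P → Base: 20+17+10+20+15 = 82
Base → S → P → W → X → Base: 20+33+20+10+6 = 89
Base → X → W → S → P → Base: 6+10+27+33+15 = 91
Base → X → S → W → P → Base: 6+17+27+20+15 = 85
The minimum is 82.
One optimal route: Base → S → X → W → P → Base (or its reverse).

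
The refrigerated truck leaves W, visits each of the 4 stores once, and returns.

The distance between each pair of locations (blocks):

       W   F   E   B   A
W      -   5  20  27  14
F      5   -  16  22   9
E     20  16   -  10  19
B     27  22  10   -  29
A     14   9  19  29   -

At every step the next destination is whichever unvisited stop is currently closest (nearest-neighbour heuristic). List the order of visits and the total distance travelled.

At W the remaining stops are F 5, A 14, E 20, B 27; go to F.
At F the remaining stops are A 9, E 16, B 22; go to A.
At A the remaining stops are E 19, B 29; go to E.
At E the remaining stops are B 10; go to B.
Return B→W: 27.
Total = 5 + 9 + 19 + 10 + 27 = 70.

Total distance 70 blocks via the nearest-neighbour route W → F → A → E → B → W.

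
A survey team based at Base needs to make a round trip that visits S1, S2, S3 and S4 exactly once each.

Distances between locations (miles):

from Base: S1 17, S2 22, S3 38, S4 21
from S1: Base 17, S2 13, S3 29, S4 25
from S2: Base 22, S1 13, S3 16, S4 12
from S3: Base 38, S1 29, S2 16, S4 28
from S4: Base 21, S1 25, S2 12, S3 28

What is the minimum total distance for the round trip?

With 4 stops there are 4!/2 = 12 distinct round trips (a route and its reverse cost the same).
Base→S1→S2→S3→S4→Base: 17+13+16+28+21 = 95
Base→S1→S2→S4→S3→Base: 17+13+12+28+38 = 108
Base→S1→S3→S2→S4→Base: 17+29+16+12+21 = 95
Base→S1→S3→S4→S2→Base: 17+29+28+12+22 = 108
Base→S1→S4→S2→S3→Base: 17+25+12+16+38 = 108
Base→S1→S4→S3→S2→Base: 17+25+28+16+22 = 108
Base→S2→S1→S3→S4→Base: 22+13+29+28+21 = 113
Base→S2→S1→S4→S3→Base: 22+13+25+28+38 = 126
Base→S2→S3→S1→S4→Base: 22+16+29+25+21 = 113
Base→S2→S4→S1→S3→Base: 22+12+25+29+38 = 126
Base→S3→S1→S2→S4→Base: 38+29+13+12+21 = 113
Base→S3→S2→S1→S4→Base: 38+16+13+25+21 = 113
The minimum is 95.
One optimal route: Base → S1 → S2 → S3 → S4 → Base (or its reverse).

95 miles — the shortest possible round trip.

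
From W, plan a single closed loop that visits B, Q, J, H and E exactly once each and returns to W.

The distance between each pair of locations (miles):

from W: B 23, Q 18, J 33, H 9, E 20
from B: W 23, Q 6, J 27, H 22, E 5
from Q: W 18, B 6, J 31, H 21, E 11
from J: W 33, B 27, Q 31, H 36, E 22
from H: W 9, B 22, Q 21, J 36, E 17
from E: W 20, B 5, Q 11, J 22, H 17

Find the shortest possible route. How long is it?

Minimum total distance: 96 miles.

With 5 stops there are 5!/2 = 60 distinct round trips (a route and its reverse cost the same).
W→B→Q→J→H→E→W: 23+6+31+36+17+20 = 133
W→B→Q→J→E→H→W: 23+6+31+22+17+9 = 108
W→B→Q→H→J→E→W: 23+6+21+36+22+20 = 128
W→B→Q→H→E→J→W: 23+6+21+17+22+33 = 122
W→B→Q→E→J→H→W: 23+6+11+22+36+9 = 107
W→B→Q→E→H→J→W: 23+6+11+17+36+33 = 126
W→B→J→Q→H→E→W: 23+27+31+21+17+20 = 139
W→B→J→Q→E→H→W: 23+27+31+11+17+9 = 118
W→B→J→H→Q→E→W: 23+27+36+21+11+20 = 138
W→B→J→H→E→Q→W: 23+27+36+17+11+18 = 132
W→B→J→E→Q→H→W: 23+27+22+11+21+9 = 113
W→B→J→E→H→Q→W: 23+27+22+17+21+18 = 128
W→B→H→Q→J→E→W: 23+22+21+31+22+20 = 139
W→B→H→Q→E→J→W: 23+22+21+11+22+33 = 132
… (46 more)
W→Q→B→E→J→H→W: 18+6+5+22+36+9 = 96  ← best
The minimum is 96.
One optimal route: W → Q → B → E → J → H → W (or its reverse).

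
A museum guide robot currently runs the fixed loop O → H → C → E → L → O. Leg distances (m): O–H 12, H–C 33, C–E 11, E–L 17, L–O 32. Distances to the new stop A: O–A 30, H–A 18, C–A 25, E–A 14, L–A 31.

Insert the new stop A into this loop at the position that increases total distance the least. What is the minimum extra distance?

Insertion cost between consecutive stops i–j is d(i,A) + d(A,j) − d(i,j):
  between O and H: 30 + 18 − 12 = 36
  between H and C: 18 + 25 − 33 = 10
  between C and E: 25 + 14 − 11 = 28
  between E and L: 14 + 31 − 17 = 28
  between L and O: 31 + 30 − 32 = 29
Cheapest insertion is between H and C, adding 10.
New total = 105 + 10 = 115.

Minimum extra distance: 10 m, inserting A between H and C.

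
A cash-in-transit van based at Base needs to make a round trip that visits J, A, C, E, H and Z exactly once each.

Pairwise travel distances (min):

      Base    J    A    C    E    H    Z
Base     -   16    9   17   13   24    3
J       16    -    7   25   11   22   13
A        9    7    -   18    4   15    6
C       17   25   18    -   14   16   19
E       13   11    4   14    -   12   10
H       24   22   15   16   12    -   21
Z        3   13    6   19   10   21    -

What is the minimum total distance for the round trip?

Base → J → A → C → E → H → Z → Base: 16+7+18+14+12+21+3 = 91
Base → J → A → C → E → Z → H → Base: 16+7+18+14+10+21+24 = 110
Base → J → A → C → H → E → Z → Base: 16+7+18+16+12+10+3 = 82
Base → J → A → C → H → Z → E → Base: 16+7+18+16+21+10+13 = 101
Base → J → A → C → Z → E → H → Base: 16+7+18+19+10+12+24 = 106
Base → J → A → C → Z → H → E → Base: 16+7+18+19+21+12+13 = 106
Base → J → A → E → C → H → Z → Base: 16+7+4+14+16+21+3 = 81
Base → J → A → E → C → Z → H → Base: 16+7+4+14+19+21+24 = 105
… (352 more)
Base → C → H → E → J → A → Z → Base: 17+16+12+11+7+6+3 = 72  ← best
The minimum is 72.
One optimal route: Base → C → H → E → J → A → Z → Base (or its reverse).

Shortest round trip = 72 min.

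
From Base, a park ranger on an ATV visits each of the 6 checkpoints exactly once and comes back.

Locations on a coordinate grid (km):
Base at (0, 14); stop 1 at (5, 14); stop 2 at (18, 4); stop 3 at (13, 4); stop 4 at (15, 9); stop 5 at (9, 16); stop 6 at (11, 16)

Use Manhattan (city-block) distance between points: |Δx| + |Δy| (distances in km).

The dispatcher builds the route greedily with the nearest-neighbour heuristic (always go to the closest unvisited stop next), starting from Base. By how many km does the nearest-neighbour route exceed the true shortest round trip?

From Base: stop 1=5, stop 5=11, stop 6=13, stop 4=20, stop 3=23, stop 2=28 → choose stop 1 (5).
From stop 1: stop 5=6, stop 6=8, stop 4=15, stop 3=18, stop 2=23 → choose stop 5 (6).
From stop 5: stop 6=2, stop 4=13, stop 3=16, stop 2=21 → choose stop 6 (2).
From stop 6: stop 4=11, stop 3=14, stop 2=19 → choose stop 4 (11).
From stop 4: stop 3=7, stop 2=8 → choose stop 3 (7).
From stop 3: stop 2=5 → choose stop 2 (5).
NN route Base → stop 1 → stop 5 → stop 6 → stop 4 → stop 3 → stop 2 → Base costs 64.
Optimal: Base → stop 1 → stop 3 → stop 2 → stop 4 → stop 6 → stop 5 → Base costs 60 (by enumerating all 360 distinct tours).
Excess = 64 − 60 = 4.

4 km longer than the optimal tour.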